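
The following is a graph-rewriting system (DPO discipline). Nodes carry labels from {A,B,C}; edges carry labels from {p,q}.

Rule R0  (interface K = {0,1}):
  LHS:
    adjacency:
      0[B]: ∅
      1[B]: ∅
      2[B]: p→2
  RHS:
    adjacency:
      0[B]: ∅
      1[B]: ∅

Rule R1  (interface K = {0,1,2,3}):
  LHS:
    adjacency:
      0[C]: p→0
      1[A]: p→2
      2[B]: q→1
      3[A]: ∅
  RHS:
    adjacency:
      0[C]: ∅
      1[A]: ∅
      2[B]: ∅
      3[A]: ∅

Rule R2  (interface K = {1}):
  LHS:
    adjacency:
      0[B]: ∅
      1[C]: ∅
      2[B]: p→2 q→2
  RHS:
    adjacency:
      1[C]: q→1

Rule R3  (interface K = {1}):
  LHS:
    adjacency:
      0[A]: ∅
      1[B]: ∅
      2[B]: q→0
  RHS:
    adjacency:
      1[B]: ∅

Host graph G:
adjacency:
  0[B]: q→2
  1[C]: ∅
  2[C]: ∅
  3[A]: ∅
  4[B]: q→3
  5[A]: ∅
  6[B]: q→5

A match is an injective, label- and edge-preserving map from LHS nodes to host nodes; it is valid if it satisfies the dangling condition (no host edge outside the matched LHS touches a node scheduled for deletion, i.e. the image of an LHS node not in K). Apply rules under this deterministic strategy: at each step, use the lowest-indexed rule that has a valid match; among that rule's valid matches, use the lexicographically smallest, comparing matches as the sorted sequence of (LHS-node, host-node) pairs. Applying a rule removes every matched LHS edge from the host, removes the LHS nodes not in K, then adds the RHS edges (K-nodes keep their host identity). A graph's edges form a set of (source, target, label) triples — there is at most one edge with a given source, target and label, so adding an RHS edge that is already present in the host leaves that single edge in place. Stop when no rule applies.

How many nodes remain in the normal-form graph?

Answer: 3

Rewrite trace:
initial: |V|=7 |E|=3  E = 0-q->2 4-q->3 6-q->5
step 1: apply R3 at {0↦3, 1↦0, 2↦4}  → |V|=5 |E|=2  E = 0-q->2 6-q->5
step 2: apply R3 at {0↦5, 1↦0, 2↦6}  → |V|=3 |E|=1  E = 0-q->2
normal form: no rule applies after step 2
NF nodes: {0:B, 1:C, 2:C}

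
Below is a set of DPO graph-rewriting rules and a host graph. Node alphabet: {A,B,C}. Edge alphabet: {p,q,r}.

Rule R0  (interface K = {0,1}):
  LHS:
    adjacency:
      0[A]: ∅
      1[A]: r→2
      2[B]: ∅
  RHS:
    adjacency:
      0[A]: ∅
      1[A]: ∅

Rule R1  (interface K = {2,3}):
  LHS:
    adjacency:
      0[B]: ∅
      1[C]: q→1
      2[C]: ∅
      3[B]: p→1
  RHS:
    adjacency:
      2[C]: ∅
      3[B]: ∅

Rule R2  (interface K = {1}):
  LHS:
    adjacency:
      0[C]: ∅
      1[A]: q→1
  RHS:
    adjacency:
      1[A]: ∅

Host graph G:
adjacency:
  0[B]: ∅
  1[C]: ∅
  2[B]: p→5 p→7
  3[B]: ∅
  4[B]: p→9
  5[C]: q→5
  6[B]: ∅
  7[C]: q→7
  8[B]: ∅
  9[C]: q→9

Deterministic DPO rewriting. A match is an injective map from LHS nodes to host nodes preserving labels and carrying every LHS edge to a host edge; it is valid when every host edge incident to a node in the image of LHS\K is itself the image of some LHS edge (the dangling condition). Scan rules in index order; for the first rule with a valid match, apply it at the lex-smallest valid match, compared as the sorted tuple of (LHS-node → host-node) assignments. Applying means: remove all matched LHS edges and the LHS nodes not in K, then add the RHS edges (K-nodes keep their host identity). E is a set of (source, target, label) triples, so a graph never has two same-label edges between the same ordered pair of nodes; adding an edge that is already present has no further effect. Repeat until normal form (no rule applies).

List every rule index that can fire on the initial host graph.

R0: no valid match — LHS pattern not found
R1: 36 valid matches — {0↦0, 1↦5, 2↦1, 3↦2}, {0↦0, 1↦5, 2↦7, 3↦2}, {0↦0, 1↦5, 2↦9, 3↦2} (+33 more)
R2: no valid match — LHS pattern not found

Answer: [R1]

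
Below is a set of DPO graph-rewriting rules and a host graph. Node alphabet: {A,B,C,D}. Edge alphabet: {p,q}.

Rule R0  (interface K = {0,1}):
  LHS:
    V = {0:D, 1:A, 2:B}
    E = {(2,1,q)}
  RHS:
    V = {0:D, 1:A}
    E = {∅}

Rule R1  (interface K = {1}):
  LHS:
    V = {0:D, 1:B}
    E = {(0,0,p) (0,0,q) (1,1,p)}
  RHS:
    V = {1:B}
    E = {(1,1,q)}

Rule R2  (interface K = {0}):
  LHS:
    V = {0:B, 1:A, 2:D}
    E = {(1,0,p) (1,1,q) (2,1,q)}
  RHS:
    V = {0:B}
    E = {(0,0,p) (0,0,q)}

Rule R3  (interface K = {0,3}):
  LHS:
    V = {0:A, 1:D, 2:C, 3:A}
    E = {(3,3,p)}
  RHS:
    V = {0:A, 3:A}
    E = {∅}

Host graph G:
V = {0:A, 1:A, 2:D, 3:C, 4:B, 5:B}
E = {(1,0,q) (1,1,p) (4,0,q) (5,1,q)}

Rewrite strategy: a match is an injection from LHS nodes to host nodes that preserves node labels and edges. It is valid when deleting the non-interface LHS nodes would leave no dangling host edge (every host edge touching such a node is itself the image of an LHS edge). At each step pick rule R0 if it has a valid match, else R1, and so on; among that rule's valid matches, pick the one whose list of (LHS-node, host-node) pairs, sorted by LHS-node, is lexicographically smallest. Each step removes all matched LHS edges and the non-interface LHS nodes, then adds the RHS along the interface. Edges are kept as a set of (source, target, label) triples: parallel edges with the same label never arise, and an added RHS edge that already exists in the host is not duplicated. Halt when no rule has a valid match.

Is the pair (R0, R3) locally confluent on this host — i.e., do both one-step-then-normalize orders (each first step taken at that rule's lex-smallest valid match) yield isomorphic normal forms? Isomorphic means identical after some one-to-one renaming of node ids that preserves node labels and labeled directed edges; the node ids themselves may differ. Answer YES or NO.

branch R0-first: apply at {0↦2, 1↦0, 2↦4} → |E|=3, then 2 more step(s) → NF |V|=2 |E|=1 V={0:A, 1:A} E=1-q->0
branch R3-first: apply at {0↦0, 1↦2, 2↦3, 3↦1} → |E|=3, then 0 more step(s) → NF |V|=4 |E|=3 V={0:A, 1:A, 4:B, 5:B} E=1-q->0 4-q->0 5-q->1
graphs not isomorphic

Answer: NO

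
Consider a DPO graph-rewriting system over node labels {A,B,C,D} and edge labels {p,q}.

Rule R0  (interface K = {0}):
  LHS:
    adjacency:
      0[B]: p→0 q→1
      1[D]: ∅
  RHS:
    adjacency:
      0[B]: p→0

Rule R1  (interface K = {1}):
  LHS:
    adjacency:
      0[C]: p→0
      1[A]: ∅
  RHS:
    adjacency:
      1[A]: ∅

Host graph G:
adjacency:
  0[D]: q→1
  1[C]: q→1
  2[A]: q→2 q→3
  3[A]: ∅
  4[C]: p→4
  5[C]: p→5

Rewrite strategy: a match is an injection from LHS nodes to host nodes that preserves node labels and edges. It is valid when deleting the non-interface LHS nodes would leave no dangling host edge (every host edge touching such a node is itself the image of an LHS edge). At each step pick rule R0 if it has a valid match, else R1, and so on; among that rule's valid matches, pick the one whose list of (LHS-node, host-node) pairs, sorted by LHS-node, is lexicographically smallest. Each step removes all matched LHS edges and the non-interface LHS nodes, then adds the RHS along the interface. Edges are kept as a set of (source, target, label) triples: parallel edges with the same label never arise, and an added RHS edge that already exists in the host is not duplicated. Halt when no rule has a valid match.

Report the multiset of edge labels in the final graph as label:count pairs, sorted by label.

[0] host  ⇒  6 nodes, 6 edges  {0-q->1 1-q->1 2-q->2 2-q->3 4-p->4 5-p->5}
[1] R1 @ {0↦4, 1↦2}  ⇒  5 nodes, 5 edges  {0-q->1 1-q->1 2-q->2 2-q->3 5-p->5}
[2] R1 @ {0↦5, 1↦2}  ⇒  4 nodes, 4 edges  {0-q->1 1-q->1 2-q->2 2-q->3}
normal form: no rule applies after step 2
NF edges: [(0, 1, 'q'), (1, 1, 'q'), (2, 2, 'q'), (2, 3, 'q')]

Answer: q:4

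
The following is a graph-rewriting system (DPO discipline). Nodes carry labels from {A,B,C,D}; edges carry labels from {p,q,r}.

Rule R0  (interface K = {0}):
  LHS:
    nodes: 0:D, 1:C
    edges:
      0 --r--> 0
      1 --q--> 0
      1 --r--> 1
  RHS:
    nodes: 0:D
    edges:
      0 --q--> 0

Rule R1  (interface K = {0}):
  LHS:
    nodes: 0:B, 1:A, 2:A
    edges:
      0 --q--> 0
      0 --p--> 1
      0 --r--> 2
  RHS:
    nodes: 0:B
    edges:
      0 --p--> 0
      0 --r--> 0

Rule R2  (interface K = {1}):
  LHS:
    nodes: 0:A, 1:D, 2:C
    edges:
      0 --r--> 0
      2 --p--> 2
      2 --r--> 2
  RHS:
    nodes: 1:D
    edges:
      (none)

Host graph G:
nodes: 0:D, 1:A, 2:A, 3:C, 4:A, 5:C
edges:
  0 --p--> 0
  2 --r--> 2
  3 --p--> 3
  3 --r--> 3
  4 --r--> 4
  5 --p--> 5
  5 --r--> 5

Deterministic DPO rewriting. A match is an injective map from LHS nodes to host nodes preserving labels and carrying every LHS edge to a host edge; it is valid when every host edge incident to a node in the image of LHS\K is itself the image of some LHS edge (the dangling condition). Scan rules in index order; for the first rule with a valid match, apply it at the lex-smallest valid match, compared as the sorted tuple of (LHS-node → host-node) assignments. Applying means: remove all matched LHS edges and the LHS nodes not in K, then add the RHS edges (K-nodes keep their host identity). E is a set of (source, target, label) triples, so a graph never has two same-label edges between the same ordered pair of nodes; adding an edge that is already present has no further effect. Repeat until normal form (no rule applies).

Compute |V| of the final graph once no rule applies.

start.  V:6 E:7  edges: 0-p->0 2-r->2 3-p->3 3-r->3 4-r->4 5-p->5 5-r->5
1. fire R2 via {0↦2, 1↦0, 2↦3}  →  V:4 E:4  edges: 0-p->0 4-r->4 5-p->5 5-r->5
2. fire R2 via {0↦4, 1↦0, 2↦5}  →  V:2 E:1  edges: 0-p->0
halt: no rule applies after step 2
NF nodes: {0:D, 1:A}

Answer: 2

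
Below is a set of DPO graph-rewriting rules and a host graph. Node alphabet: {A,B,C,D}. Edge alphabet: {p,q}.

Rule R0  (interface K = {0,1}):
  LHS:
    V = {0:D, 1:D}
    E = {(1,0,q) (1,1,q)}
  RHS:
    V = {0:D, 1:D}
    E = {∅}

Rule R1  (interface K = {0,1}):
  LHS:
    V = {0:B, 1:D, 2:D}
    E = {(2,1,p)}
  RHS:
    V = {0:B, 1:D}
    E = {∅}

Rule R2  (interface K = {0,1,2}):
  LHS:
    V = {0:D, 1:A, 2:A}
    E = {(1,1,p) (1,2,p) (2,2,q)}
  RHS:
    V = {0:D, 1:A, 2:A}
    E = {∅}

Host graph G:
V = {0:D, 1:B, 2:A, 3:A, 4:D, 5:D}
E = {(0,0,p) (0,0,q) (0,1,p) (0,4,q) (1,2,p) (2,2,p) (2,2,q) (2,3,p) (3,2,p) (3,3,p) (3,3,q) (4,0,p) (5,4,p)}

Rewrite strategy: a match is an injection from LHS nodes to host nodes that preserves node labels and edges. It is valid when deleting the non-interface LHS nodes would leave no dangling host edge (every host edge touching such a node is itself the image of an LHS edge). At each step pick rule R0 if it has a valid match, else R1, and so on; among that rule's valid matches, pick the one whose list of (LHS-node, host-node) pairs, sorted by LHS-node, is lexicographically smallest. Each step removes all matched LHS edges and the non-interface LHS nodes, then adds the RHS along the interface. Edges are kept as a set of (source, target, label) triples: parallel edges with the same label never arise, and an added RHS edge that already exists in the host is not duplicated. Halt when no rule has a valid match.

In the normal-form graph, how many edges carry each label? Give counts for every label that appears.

Answer: p:3

Derivation:
[0] host  ⇒  6 nodes, 13 edges  {0-p->0 0-q->0 0-p->1 0-q->4 1-p->2 2-p->2 2-q->2 2-p->3 3-p->2 3-p->3 3-q->3 4-p->0 5-p->4}
[1] R0 @ {0↦4, 1↦0}  ⇒  6 nodes, 11 edges  {0-p->0 0-p->1 1-p->2 2-p->2 2-q->2 2-p->3 3-p->2 3-p->3 3-q->3 4-p->0 5-p->4}
[2] R1 @ {0↦1, 1↦4, 2↦5}  ⇒  5 nodes, 10 edges  {0-p->0 0-p->1 1-p->2 2-p->2 2-q->2 2-p->3 3-p->2 3-p->3 3-q->3 4-p->0}
[3] R1 @ {0↦1, 1↦0, 2↦4}  ⇒  4 nodes, 9 edges  {0-p->0 0-p->1 1-p->2 2-p->2 2-q->2 2-p->3 3-p->2 3-p->3 3-q->3}
[4] R2 @ {0↦0, 1↦2, 2↦3}  ⇒  4 nodes, 6 edges  {0-p->0 0-p->1 1-p->2 2-q->2 3-p->2 3-p->3}
[5] R2 @ {0↦0, 1↦3, 2↦2}  ⇒  4 nodes, 3 edges  {0-p->0 0-p->1 1-p->2}
final graph: no rule applies after step 5
NF edges: [(0, 0, 'p'), (0, 1, 'p'), (1, 2, 'p')]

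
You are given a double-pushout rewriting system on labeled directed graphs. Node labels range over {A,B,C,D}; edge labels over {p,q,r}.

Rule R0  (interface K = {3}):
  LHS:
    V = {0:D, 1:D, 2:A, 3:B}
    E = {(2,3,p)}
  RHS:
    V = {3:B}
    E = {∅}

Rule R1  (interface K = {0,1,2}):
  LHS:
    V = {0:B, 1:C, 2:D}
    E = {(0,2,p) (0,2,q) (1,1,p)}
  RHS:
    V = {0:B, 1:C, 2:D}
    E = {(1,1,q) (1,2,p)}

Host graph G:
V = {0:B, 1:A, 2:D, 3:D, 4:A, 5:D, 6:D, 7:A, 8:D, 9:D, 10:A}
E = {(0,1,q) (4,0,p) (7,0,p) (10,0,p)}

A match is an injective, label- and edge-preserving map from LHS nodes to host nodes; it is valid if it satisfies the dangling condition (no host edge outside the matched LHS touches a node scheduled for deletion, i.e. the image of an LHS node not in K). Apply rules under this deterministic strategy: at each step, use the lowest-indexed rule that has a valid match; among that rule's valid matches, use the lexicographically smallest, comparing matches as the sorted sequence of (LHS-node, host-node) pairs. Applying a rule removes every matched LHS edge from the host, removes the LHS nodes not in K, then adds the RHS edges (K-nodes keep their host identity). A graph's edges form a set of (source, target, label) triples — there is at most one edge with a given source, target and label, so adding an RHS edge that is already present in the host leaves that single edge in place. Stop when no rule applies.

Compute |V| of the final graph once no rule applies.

initial: |V|=11 |E|=4  E = 0-q->1 4-p->0 7-p->0 10-p->0
step 1: apply R0 at {0↦2, 1↦3, 2↦4, 3↦0}  → |V|=8 |E|=3  E = 0-q->1 7-p->0 10-p->0
step 2: apply R0 at {0↦5, 1↦6, 2↦7, 3↦0}  → |V|=5 |E|=2  E = 0-q->1 10-p->0
step 3: apply R0 at {0↦8, 1↦9, 2↦10, 3↦0}  → |V|=2 |E|=1  E = 0-q->1
halt: no rule applies after step 3
NF nodes: {0:B, 1:A}

Answer: 2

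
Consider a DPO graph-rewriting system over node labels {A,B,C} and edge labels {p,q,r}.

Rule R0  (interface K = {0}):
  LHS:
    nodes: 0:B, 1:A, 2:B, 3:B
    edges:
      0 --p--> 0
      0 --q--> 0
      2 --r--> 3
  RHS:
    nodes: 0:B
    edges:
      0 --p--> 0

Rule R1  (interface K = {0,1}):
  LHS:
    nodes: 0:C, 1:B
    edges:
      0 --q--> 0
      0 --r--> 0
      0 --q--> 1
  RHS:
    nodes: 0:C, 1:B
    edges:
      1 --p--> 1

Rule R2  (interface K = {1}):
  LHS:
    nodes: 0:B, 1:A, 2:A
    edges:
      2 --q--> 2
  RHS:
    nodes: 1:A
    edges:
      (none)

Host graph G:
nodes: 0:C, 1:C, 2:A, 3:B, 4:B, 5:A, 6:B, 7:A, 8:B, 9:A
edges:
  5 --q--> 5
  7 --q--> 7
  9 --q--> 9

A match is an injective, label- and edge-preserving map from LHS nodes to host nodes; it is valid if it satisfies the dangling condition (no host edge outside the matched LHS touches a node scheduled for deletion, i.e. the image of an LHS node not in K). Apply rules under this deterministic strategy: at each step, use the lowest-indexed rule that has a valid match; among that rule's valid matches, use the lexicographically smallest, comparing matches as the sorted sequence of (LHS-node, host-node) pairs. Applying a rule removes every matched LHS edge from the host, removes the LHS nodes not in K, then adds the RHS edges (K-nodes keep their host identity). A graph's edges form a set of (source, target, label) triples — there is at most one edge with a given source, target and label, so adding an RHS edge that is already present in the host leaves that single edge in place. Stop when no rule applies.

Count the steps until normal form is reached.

Answer: 3

Steps:
[0] host  ⇒  10 nodes, 3 edges  {5-q->5 7-q->7 9-q->9}
[1] R2 @ {0↦3, 1↦2, 2↦5}  ⇒  8 nodes, 2 edges  {7-q->7 9-q->9}
[2] R2 @ {0↦4, 1↦2, 2↦7}  ⇒  6 nodes, 1 edges  {9-q->9}
[3] R2 @ {0↦6, 1↦2, 2↦9}  ⇒  4 nodes, 0 edges  {∅}
halt: no rule applies after step 3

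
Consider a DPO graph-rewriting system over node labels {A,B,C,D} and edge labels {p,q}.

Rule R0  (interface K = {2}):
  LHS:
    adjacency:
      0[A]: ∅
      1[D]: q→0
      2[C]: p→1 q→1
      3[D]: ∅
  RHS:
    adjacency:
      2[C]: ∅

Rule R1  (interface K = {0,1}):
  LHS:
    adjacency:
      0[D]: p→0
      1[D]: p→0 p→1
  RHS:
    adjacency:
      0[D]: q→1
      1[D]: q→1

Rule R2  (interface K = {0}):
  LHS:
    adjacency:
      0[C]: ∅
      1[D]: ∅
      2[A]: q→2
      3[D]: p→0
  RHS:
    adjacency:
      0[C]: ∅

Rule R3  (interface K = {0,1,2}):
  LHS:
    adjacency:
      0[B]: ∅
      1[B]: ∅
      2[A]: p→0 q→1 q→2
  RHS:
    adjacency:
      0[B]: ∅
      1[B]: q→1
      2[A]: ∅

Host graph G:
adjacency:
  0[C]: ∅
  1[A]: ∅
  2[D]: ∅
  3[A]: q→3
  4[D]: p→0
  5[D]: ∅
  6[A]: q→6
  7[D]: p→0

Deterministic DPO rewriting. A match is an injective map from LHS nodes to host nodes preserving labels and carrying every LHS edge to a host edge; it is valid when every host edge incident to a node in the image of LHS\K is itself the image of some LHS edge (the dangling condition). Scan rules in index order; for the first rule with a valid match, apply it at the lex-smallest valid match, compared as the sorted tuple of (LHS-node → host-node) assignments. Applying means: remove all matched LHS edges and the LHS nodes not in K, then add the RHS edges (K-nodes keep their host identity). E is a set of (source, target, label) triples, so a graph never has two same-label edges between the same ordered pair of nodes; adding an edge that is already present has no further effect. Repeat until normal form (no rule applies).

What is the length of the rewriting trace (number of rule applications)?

initial: |V|=8 |E|=4  E = 3-q->3 4-p->0 6-q->6 7-p->0
step 1: apply R2 at {0↦0, 1↦2, 2↦3, 3↦4}  → |V|=5 |E|=2  E = 6-q->6 7-p->0
step 2: apply R2 at {0↦0, 1↦5, 2↦6, 3↦7}  → |V|=2 |E|=0  E = ∅
halt: no rule applies after step 2

Answer: 2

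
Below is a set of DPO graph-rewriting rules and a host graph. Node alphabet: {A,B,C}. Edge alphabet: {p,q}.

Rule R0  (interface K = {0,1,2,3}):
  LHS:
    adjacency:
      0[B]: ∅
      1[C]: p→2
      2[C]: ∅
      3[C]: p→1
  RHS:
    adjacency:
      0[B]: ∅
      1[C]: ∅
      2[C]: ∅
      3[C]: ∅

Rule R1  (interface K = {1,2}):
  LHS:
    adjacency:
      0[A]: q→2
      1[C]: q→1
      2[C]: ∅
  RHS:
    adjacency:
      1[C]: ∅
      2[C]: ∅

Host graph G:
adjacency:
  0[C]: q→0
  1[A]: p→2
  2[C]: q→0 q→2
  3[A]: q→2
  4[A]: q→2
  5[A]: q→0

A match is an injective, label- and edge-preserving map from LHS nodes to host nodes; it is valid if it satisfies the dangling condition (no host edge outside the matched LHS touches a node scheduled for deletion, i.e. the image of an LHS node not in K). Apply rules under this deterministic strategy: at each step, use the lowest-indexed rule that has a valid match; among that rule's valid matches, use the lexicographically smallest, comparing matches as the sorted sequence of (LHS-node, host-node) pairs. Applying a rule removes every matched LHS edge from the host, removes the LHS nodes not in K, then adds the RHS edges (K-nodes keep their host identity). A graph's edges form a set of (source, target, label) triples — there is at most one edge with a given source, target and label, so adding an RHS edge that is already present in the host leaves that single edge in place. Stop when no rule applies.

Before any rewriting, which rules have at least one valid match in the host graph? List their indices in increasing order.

Answer: [R1]

Rewrite trace:
R0: no valid match — LHS pattern not found
R1: 3 valid matches — {0↦3, 1↦0, 2↦2}, {0↦4, 1↦0, 2↦2}, {0↦5, 1↦2, 2↦0}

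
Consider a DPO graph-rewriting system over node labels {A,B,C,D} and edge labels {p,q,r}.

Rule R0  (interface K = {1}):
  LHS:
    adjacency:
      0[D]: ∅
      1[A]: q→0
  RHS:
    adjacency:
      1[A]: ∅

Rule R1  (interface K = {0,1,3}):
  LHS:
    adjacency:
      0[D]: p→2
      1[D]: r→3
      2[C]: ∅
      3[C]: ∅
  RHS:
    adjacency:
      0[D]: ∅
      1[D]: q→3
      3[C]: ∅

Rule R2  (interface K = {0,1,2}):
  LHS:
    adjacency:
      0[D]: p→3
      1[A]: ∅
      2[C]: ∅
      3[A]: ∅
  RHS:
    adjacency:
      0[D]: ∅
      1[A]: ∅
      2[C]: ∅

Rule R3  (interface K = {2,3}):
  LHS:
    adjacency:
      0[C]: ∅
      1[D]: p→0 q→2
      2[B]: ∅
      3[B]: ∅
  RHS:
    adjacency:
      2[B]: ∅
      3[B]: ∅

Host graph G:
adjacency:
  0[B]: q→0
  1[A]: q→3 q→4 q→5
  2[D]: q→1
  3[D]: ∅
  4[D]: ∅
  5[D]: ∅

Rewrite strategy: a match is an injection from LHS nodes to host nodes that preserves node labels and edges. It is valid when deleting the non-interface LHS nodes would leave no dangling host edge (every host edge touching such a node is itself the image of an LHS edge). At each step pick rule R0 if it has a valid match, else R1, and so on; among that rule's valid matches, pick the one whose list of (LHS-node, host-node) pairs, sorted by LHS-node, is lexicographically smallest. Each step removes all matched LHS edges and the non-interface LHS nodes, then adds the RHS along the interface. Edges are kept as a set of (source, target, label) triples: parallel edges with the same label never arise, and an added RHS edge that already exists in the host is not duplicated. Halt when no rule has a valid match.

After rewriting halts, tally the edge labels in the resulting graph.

[0] host  ⇒  6 nodes, 5 edges  {0-q->0 1-q->3 1-q->4 1-q->5 2-q->1}
[1] R0 @ {0↦3, 1↦1}  ⇒  5 nodes, 4 edges  {0-q->0 1-q->4 1-q->5 2-q->1}
[2] R0 @ {0↦4, 1↦1}  ⇒  4 nodes, 3 edges  {0-q->0 1-q->5 2-q->1}
[3] R0 @ {0↦5, 1↦1}  ⇒  3 nodes, 2 edges  {0-q->0 2-q->1}
halt: no rule applies after step 3
NF edges: [(0, 0, 'q'), (2, 1, 'q')]

Answer: q:2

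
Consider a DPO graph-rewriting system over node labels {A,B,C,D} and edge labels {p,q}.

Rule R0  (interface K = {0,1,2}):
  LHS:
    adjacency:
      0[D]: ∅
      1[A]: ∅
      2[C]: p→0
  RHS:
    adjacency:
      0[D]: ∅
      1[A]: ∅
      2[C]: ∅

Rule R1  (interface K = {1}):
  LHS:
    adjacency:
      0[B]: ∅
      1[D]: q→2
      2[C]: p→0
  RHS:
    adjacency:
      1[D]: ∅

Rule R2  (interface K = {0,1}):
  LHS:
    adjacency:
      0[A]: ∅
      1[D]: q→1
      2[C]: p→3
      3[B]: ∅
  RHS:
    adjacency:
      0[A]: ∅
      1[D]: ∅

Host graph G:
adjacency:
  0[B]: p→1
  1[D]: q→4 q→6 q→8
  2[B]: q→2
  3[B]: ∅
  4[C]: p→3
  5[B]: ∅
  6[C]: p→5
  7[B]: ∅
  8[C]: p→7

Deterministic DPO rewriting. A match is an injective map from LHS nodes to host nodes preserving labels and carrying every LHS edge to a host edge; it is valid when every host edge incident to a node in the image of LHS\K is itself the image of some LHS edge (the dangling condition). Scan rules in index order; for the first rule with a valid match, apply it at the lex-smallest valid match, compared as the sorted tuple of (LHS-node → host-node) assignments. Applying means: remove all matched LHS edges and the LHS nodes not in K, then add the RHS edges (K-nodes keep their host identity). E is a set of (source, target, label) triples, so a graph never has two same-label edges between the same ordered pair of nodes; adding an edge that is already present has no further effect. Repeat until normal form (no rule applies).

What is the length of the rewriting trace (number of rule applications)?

Answer: 3

Derivation:
start.  V:9 E:8  edges: 0-p->1 1-q->4 1-q->6 1-q->8 2-q->2 4-p->3 6-p->5 8-p->7
1. fire R1 via {0↦3, 1↦1, 2↦4}  →  V:7 E:6  edges: 0-p->1 1-q->6 1-q->8 2-q->2 6-p->5 8-p->7
2. fire R1 via {0↦5, 1↦1, 2↦6}  →  V:5 E:4  edges: 0-p->1 1-q->8 2-q->2 8-p->7
3. fire R1 via {0↦7, 1↦1, 2↦8}  →  V:3 E:2  edges: 0-p->1 2-q->2
final graph: no rule applies after step 3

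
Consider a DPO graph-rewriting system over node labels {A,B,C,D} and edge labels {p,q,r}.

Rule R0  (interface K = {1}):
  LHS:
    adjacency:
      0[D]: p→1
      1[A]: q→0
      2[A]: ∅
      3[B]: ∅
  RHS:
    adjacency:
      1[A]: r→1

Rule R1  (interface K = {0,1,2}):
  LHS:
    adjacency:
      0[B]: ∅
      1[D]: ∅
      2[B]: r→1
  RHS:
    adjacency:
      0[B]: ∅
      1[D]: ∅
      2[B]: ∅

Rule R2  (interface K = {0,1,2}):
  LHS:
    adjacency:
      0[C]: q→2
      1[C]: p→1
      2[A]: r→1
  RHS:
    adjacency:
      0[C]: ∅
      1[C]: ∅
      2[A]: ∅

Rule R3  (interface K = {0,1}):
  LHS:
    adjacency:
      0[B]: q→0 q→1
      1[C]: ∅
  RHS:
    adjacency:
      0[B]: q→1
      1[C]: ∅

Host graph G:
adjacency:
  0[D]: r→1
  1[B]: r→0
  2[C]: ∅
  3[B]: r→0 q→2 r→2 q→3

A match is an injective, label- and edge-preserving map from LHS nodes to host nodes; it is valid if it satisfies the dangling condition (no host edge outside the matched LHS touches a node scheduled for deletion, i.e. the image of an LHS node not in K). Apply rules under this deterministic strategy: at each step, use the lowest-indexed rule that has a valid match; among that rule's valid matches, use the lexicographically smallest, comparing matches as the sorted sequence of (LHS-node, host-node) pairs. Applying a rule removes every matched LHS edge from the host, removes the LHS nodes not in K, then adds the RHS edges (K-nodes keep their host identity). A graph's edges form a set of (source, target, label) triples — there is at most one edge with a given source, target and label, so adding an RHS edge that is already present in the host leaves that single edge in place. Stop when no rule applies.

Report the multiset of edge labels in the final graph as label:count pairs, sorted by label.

Answer: q:1 r:2

Rewrite trace:
initial: |V|=4 |E|=6  E = 0-r->1 1-r->0 3-r->0 3-q->2 3-r->2 3-q->3
step 1: apply R1 at {0↦1, 1↦0, 2↦3}  → |V|=4 |E|=5  E = 0-r->1 1-r->0 3-q->2 3-r->2 3-q->3
step 2: apply R1 at {0↦3, 1↦0, 2↦1}  → |V|=4 |E|=4  E = 0-r->1 3-q->2 3-r->2 3-q->3
step 3: apply R3 at {0↦3, 1↦2}  → |V|=4 |E|=3  E = 0-r->1 3-q->2 3-r->2
normal form: no rule applies after step 3
NF edges: [(0, 1, 'r'), (3, 2, 'q'), (3, 2, 'r')]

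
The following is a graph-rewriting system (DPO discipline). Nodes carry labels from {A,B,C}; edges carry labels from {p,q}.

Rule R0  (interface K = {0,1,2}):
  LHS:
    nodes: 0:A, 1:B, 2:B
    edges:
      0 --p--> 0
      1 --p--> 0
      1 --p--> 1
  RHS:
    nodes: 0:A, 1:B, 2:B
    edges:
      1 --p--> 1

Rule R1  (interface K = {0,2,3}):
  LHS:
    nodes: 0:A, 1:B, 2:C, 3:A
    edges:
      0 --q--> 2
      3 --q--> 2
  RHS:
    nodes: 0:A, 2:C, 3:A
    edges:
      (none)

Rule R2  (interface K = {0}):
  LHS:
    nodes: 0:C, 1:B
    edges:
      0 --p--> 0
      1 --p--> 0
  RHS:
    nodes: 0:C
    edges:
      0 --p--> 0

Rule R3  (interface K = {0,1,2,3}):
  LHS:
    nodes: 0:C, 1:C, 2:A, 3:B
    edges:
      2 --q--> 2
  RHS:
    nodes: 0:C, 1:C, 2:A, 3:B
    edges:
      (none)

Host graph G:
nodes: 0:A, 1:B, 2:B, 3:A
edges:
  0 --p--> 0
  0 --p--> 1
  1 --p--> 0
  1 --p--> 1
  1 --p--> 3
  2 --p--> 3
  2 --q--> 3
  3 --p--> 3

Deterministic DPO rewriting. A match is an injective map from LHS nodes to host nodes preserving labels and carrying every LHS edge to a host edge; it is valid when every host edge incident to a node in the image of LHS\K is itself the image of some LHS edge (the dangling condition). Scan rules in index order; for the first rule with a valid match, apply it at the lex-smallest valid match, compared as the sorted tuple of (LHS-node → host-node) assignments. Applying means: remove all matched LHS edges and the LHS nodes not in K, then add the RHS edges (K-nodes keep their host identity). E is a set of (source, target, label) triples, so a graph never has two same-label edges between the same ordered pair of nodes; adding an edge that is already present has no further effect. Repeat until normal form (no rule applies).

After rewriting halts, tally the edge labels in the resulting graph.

Answer: p:3 q:1

Derivation:
initial: |V|=4 |E|=8  E = 0-p->0 0-p->1 1-p->0 1-p->1 1-p->3 2-p->3 2-q->3 3-p->3
step 1: apply R0 at {0↦0, 1↦1, 2↦2}  → |V|=4 |E|=6  E = 0-p->1 1-p->1 1-p->3 2-p->3 2-q->3 3-p->3
step 2: apply R0 at {0↦3, 1↦1, 2↦2}  → |V|=4 |E|=4  E = 0-p->1 1-p->1 2-p->3 2-q->3
halt: no rule applies after step 2
NF edges: [(0, 1, 'p'), (1, 1, 'p'), (2, 3, 'p'), (2, 3, 'q')]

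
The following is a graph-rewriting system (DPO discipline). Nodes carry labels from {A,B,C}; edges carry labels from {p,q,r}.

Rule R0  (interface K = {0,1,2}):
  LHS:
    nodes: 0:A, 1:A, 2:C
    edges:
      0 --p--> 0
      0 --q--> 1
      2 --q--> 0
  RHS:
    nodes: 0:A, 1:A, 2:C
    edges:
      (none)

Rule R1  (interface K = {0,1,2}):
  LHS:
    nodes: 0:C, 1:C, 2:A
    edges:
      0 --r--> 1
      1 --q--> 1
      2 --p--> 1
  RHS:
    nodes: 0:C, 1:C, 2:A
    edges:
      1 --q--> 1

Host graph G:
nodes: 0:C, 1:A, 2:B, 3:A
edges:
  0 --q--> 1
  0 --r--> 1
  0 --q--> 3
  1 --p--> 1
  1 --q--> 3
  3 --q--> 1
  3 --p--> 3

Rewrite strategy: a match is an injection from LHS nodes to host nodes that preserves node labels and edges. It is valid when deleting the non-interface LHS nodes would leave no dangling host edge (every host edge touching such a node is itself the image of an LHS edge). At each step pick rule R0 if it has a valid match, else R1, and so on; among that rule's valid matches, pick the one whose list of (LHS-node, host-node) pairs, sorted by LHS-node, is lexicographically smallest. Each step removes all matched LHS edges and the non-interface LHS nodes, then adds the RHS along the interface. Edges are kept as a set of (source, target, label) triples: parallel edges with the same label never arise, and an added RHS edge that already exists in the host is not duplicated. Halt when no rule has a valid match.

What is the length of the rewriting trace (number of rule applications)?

start.  V:4 E:7  edges: 0-q->1 0-r->1 0-q->3 1-p->1 1-q->3 3-q->1 3-p->3
1. fire R0 via {0↦1, 1↦3, 2↦0}  →  V:4 E:4  edges: 0-r->1 0-q->3 3-q->1 3-p->3
2. fire R0 via {0↦3, 1↦1, 2↦0}  →  V:4 E:1  edges: 0-r->1
final graph: no rule applies after step 2

Answer: 2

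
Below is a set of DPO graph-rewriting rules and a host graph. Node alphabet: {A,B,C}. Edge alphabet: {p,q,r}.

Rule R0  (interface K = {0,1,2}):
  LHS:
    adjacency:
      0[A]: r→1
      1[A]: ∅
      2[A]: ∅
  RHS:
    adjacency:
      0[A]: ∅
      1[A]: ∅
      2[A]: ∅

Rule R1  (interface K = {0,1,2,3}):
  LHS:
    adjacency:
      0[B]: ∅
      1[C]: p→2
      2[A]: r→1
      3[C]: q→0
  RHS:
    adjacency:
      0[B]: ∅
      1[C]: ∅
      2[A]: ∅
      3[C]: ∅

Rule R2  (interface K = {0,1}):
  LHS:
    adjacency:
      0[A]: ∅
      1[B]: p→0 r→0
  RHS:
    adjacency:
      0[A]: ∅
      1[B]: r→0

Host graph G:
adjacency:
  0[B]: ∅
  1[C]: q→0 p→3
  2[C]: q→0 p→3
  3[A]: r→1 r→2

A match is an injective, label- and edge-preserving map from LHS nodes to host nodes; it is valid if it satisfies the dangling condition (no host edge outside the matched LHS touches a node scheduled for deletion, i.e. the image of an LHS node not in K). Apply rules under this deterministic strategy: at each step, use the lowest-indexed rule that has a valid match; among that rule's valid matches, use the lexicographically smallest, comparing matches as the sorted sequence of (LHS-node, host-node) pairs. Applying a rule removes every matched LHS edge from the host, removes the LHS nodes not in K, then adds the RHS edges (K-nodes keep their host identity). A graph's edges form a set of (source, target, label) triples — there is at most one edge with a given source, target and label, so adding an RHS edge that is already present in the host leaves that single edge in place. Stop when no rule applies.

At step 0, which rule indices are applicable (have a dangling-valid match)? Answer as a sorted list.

Answer: [R1]

Derivation:
R0: no valid match — LHS pattern not found
R1: 2 valid matches — {0↦0, 1↦1, 2↦3, 3↦2}, {0↦0, 1↦2, 2↦3, 3↦1}
R2: no valid match — LHS pattern not found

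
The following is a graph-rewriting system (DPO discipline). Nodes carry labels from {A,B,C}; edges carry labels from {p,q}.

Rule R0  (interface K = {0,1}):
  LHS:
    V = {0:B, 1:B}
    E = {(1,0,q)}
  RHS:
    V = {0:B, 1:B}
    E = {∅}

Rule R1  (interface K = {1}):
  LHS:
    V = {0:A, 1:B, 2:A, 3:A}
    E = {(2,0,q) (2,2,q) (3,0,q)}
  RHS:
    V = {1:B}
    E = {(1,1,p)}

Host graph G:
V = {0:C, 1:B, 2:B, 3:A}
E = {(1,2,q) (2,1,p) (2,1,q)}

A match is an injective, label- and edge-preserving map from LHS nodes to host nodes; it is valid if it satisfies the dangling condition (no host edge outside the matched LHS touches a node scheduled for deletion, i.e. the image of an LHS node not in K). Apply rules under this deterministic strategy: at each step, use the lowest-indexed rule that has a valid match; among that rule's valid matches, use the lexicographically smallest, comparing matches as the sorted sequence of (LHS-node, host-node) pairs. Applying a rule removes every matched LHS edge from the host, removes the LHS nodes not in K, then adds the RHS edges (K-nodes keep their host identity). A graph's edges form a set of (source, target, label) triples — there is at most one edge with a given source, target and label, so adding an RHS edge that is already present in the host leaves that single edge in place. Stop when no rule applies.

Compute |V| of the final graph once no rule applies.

Answer: 4

Steps:
initial: |V|=4 |E|=3  E = 1-q->2 2-p->1 2-q->1
step 1: apply R0 at {0↦1, 1↦2}  → |V|=4 |E|=2  E = 1-q->2 2-p->1
step 2: apply R0 at {0↦2, 1↦1}  → |V|=4 |E|=1  E = 2-p->1
halt: no rule applies after step 2
NF nodes: {0:C, 1:B, 2:B, 3:A}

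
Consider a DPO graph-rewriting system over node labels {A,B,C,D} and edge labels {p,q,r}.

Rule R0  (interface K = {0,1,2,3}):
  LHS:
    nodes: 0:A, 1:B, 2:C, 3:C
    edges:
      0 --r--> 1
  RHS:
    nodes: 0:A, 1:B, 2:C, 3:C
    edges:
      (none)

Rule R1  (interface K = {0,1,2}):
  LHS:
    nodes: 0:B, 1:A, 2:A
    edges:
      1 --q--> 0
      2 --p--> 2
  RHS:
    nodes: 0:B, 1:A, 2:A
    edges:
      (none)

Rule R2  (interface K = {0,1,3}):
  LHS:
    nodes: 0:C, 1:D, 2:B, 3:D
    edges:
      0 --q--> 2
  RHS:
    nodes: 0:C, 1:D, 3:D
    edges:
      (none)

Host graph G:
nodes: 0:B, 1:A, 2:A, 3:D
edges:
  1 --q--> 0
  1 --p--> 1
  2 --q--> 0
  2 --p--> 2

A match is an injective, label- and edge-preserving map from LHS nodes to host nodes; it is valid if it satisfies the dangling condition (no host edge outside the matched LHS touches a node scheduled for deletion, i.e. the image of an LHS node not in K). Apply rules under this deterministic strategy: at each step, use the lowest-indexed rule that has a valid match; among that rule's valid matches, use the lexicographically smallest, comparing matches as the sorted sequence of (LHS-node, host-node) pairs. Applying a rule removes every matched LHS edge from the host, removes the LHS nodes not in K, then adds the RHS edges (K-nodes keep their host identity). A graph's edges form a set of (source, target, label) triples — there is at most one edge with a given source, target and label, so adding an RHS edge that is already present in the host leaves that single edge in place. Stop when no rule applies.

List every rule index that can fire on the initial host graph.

R0: no valid match — LHS pattern not found
R1: 2 valid matches — {0↦0, 1↦1, 2↦2}, {0↦0, 1↦2, 2↦1}
R2: no valid match — LHS pattern not found

Answer: [R1]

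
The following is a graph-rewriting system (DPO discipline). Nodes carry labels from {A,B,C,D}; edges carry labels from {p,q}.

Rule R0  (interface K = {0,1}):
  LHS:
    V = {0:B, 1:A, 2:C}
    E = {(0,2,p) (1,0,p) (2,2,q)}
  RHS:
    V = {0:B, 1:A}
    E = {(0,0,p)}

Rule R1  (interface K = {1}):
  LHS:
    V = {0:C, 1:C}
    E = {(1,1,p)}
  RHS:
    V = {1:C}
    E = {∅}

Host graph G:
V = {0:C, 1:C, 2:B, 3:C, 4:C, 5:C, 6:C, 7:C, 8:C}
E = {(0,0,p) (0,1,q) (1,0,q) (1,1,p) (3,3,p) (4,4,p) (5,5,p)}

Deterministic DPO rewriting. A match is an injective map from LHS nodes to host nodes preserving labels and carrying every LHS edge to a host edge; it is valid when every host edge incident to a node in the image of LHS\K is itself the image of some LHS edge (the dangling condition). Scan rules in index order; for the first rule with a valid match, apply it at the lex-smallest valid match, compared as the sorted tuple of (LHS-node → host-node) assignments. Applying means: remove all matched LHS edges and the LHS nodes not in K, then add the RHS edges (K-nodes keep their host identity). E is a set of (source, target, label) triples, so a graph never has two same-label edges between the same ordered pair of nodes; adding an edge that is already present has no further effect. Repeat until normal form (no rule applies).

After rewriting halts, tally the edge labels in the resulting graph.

Answer: q:2

Rewrite trace:
start.  V:9 E:7  edges: 0-p->0 0-q->1 1-q->0 1-p->1 3-p->3 4-p->4 5-p->5
1. fire R1 via {0↦6, 1↦0}  →  V:8 E:6  edges: 0-q->1 1-q->0 1-p->1 3-p->3 4-p->4 5-p->5
2. fire R1 via {0↦7, 1↦1}  →  V:7 E:5  edges: 0-q->1 1-q->0 3-p->3 4-p->4 5-p->5
3. fire R1 via {0↦8, 1↦3}  →  V:6 E:4  edges: 0-q->1 1-q->0 4-p->4 5-p->5
4. fire R1 via {0↦3, 1↦4}  →  V:5 E:3  edges: 0-q->1 1-q->0 5-p->5
5. fire R1 via {0↦4, 1↦5}  →  V:4 E:2  edges: 0-q->1 1-q->0
normal form: no rule applies after step 5
NF edges: [(0, 1, 'q'), (1, 0, 'q')]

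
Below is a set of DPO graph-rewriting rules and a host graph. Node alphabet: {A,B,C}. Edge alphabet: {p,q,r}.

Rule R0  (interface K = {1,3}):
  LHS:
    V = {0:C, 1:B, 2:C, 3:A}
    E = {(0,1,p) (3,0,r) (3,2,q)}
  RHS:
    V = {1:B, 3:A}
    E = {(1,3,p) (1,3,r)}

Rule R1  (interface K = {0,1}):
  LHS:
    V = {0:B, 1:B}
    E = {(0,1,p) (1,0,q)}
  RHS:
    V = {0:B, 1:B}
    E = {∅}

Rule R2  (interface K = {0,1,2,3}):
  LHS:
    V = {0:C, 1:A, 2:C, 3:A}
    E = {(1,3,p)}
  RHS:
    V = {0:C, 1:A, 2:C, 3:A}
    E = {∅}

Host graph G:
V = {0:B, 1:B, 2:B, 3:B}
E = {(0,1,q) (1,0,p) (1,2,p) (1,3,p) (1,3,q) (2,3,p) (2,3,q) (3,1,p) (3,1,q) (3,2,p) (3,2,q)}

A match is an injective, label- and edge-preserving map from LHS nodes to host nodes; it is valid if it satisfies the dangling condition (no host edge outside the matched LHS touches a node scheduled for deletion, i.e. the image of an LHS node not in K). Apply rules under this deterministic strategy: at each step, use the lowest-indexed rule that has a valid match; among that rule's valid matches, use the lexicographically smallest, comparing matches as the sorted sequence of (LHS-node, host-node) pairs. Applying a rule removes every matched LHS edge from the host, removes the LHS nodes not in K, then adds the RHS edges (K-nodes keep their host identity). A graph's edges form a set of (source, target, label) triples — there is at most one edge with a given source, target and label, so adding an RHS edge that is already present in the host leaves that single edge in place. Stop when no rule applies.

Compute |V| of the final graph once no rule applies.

[0] host  ⇒  4 nodes, 11 edges  {0-q->1 1-p->0 1-p->2 1-p->3 1-q->3 2-p->3 2-q->3 3-p->1 3-q->1 3-p->2 3-q->2}
[1] R1 @ {0↦1, 1↦0}  ⇒  4 nodes, 9 edges  {1-p->2 1-p->3 1-q->3 2-p->3 2-q->3 3-p->1 3-q->1 3-p->2 3-q->2}
[2] R1 @ {0↦1, 1↦3}  ⇒  4 nodes, 7 edges  {1-p->2 1-q->3 2-p->3 2-q->3 3-p->1 3-p->2 3-q->2}
[3] R1 @ {0↦2, 1↦3}  ⇒  4 nodes, 5 edges  {1-p->2 1-q->3 2-q->3 3-p->1 3-p->2}
[4] R1 @ {0↦3, 1↦1}  ⇒  4 nodes, 3 edges  {1-p->2 2-q->3 3-p->2}
[5] R1 @ {0↦3, 1↦2}  ⇒  4 nodes, 1 edges  {1-p->2}
normal form: no rule applies after step 5
NF nodes: {0:B, 1:B, 2:B, 3:B}

Answer: 4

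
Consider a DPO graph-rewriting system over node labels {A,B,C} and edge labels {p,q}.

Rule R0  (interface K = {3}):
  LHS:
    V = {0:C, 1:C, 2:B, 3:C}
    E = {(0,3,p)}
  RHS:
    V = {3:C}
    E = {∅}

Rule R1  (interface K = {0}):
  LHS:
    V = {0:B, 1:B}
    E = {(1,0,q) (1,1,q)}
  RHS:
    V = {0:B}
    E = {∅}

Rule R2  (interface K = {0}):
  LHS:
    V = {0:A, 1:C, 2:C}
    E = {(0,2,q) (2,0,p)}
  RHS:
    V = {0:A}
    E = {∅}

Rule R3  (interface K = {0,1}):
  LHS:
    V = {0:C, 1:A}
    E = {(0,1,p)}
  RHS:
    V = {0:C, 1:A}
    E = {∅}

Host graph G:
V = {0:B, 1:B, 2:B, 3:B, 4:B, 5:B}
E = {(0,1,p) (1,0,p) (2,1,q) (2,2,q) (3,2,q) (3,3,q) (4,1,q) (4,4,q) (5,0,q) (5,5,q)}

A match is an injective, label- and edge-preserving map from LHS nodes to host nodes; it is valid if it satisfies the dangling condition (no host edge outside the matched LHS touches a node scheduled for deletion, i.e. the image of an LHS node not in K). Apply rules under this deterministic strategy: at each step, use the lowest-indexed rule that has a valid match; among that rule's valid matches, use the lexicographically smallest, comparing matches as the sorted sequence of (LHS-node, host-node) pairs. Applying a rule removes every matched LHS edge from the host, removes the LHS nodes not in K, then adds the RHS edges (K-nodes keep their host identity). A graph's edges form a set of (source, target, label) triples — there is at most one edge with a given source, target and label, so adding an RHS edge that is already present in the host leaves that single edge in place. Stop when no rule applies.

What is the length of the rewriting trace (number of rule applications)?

start.  V:6 E:10  edges: 0-p->1 1-p->0 2-q->1 2-q->2 3-q->2 3-q->3 4-q->1 4-q->4 5-q->0 5-q->5
1. fire R1 via {0↦0, 1↦5}  →  V:5 E:8  edges: 0-p->1 1-p->0 2-q->1 2-q->2 3-q->2 3-q->3 4-q->1 4-q->4
2. fire R1 via {0↦1, 1↦4}  →  V:4 E:6  edges: 0-p->1 1-p->0 2-q->1 2-q->2 3-q->2 3-q->3
3. fire R1 via {0↦2, 1↦3}  →  V:3 E:4  edges: 0-p->1 1-p->0 2-q->1 2-q->2
4. fire R1 via {0↦1, 1↦2}  →  V:2 E:2  edges: 0-p->1 1-p->0
halt: no rule applies after step 4

Answer: 4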